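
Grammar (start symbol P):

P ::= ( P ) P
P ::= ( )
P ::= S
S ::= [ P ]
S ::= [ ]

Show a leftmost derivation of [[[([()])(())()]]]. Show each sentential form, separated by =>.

P => S   [P ::= S]
S => [P]   [S ::= [ P ]]
[P] => [S]   [P ::= S]
[S] => [[P]]   [S ::= [ P ]]
[[P]] => [[S]]   [P ::= S]
[[S]] => [[[P]]]   [S ::= [ P ]]
[[[P]]] => [[[(P)P]]]   [P ::= ( P ) P]
[[[(P)P]]] => [[[(S)P]]]   [P ::= S]
[[[(S)P]]] => [[[([P])P]]]   [S ::= [ P ]]
[[[([P])P]]] => [[[([()])P]]]   [P ::= ( )]
[[[([()])P]]] => [[[([()])(P)P]]]   [P ::= ( P ) P]
[[[([()])(P)P]]] => [[[([()])(())P]]]   [P ::= ( )]
[[[([()])(())P]]] => [[[([()])(())()]]]   [P ::= ( )]

P => S => [P] => [S] => [[P]] => [[S]] => [[[P]]] => [[[(P)P]]] => [[[(S)P]]] => [[[([P])P]]] => [[[([()])P]]] => [[[([()])(P)P]]] => [[[([()])(())P]]] => [[[([()])(())()]]]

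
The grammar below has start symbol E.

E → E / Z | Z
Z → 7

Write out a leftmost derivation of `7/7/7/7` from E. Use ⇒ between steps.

E⇒E/Z⇒E/Z/Z⇒E/Z/Z/Z⇒Z/Z/Z/Z⇒7/Z/Z/Z⇒7/7/Z/Z⇒7/7/7/Z⇒7/7/7/7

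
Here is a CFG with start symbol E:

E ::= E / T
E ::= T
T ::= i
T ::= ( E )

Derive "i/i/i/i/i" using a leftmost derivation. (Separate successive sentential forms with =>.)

E => E/T   [E ::= E / T]
E/T => E/T/T   [E ::= E / T]
E/T/T => E/T/T/T   [E ::= E / T]
E/T/T/T => E/T/T/T/T   [E ::= E / T]
E/T/T/T/T => T/T/T/T/T   [E ::= T]
T/T/T/T/T => i/T/T/T/T   [T ::= i]
i/T/T/T/T => i/i/T/T/T   [T ::= i]
i/i/T/T/T => i/i/i/T/T   [T ::= i]
i/i/i/T/T => i/i/i/i/T   [T ::= i]
i/i/i/i/T => i/i/i/i/i   [T ::= i]

E => E/T => E/T/T => E/T/T/T => E/T/T/T/T => T/T/T/T/T => i/T/T/T/T => i/i/T/T/T => i/i/i/T/T => i/i/i/i/T => i/i/i/i/i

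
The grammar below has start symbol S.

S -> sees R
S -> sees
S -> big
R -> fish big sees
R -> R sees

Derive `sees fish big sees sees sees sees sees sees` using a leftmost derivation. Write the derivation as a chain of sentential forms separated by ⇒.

S ⇒ sees R ⇒ sees R sees ⇒ sees R sees sees ⇒ sees R sees sees sees ⇒ sees R sees sees sees sees ⇒ sees R sees sees sees sees sees ⇒ sees fish big sees sees sees sees sees sees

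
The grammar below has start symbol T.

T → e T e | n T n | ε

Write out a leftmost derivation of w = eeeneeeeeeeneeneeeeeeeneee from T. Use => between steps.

T => eTe => eeTee => eeeTeee => eeenTneee => eeeneTeneee => eeeneeTeeneee => eeeneeeTeeeneee => eeeneeeeTeeeeneee => eeeneeeeeTeeeeeneee => eeeneeeeeeTeeeeeeneee => eeeneeeeeeeTeeeeeeeneee => eeeneeeeeeenTneeeeeeeneee => eeeneeeeeeeneTeneeeeeeeneee => eeeneeeeeeeneeneeeeeeeneee

T => eTe   [T → e T e]
eTe => eeTee   [T → e T e]
eeTee => eeeTeee   [T → e T e]
eeeTeee => eeenTneee   [T → n T n]
eeenTneee => eeeneTeneee   [T → e T e]
eeeneTeneee => eeeneeTeeneee   [T → e T e]
eeeneeTeeneee => eeeneeeTeeeneee   [T → e T e]
eeeneeeTeeeneee => eeeneeeeTeeeeneee   [T → e T e]
eeeneeeeTeeeeneee => eeeneeeeeTeeeeeneee   [T → e T e]
eeeneeeeeTeeeeeneee => eeeneeeeeeTeeeeeeneee   [T → e T e]
eeeneeeeeeTeeeeeeneee => eeeneeeeeeeTeeeeeeeneee   [T → e T e]
eeeneeeeeeeTeeeeeeeneee => eeeneeeeeeenTneeeeeeeneee   [T → n T n]
eeeneeeeeeenTneeeeeeeneee => eeeneeeeeeeneTeneeeeeeeneee   [T → e T e]
eeeneeeeeeeneTeneeeeeeeneee => eeeneeeeeeeneeneeeeeeeneee   [T → ε]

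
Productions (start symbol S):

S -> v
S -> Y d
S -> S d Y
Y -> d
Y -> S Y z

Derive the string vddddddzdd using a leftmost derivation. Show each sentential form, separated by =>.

S => SdY   [S -> S d Y]
SdY => SdYdY   [S -> S d Y]
SdYdY => vdYdY   [S -> v]
vdYdY => vdSYzdY   [Y -> S Y z]
vdSYzdY => vdSdYYzdY   [S -> S d Y]
vdSdYYzdY => vdYddYYzdY   [S -> Y d]
vdYddYYzdY => vddddYYzdY   [Y -> d]
vddddYYzdY => vdddddYzdY   [Y -> d]
vdddddYzdY => vddddddzdY   [Y -> d]
vddddddzdY => vddddddzdd   [Y -> d]

S => SdY => SdYdY => vdYdY => vdSYzdY => vdSdYYzdY => vdYddYYzdY => vddddYYzdY => vdddddYzdY => vddddddzdY => vddddddzdd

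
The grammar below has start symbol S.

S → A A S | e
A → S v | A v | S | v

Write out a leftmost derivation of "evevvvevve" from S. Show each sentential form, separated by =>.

S=>AAS=>SvAS=>AASvAS=>AvASvAS=>SvvASvAS=>AASvvASvAS=>SASvvASvAS=>eASvvASvAS=>evSvvASvAS=>evevvASvAS=>evevvvSvAS=>evevvvevAS=>evevvvevvS=>evevvvevve

S => AAS   [S → A A S]
AAS => SvAS   [A → S v]
SvAS => AASvAS   [S → A A S]
AASvAS => AvASvAS   [A → A v]
AvASvAS => SvvASvAS   [A → S v]
SvvASvAS => AASvvASvAS   [S → A A S]
AASvvASvAS => SASvvASvAS   [A → S]
SASvvASvAS => eASvvASvAS   [S → e]
eASvvASvAS => evSvvASvAS   [A → v]
evSvvASvAS => evevvASvAS   [S → e]
evevvASvAS => evevvvSvAS   [A → v]
evevvvSvAS => evevvvevAS   [S → e]
evevvvevAS => evevvvevvS   [A → v]
evevvvevvS => evevvvevve   [S → e]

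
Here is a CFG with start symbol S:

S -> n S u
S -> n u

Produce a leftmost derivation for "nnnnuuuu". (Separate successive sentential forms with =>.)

S=>nSu=>nnSuu=>nnnSuuu=>nnnnuuuu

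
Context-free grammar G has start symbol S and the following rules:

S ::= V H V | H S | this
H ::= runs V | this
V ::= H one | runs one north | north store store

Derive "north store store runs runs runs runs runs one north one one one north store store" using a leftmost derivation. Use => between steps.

S => V H V => north store store H V => north store store runs V V => north store store runs H one V => north store store runs runs V one V => north store store runs runs H one one V => north store store runs runs runs V one one V => north store store runs runs runs H one one one V => north store store runs runs runs runs V one one one V => north store store runs runs runs runs runs one north one one one V => north store store runs runs runs runs runs one north one one one north store store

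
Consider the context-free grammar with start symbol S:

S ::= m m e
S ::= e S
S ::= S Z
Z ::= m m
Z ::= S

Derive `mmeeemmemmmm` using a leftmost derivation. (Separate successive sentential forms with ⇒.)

S ⇒ SZ   [S ::= S Z]
SZ ⇒ mmeZ   [S ::= m m e]
mmeZ ⇒ mmeS   [Z ::= S]
mmeS ⇒ mmeeS   [S ::= e S]
mmeeS ⇒ mmeeSZ   [S ::= S Z]
mmeeSZ ⇒ mmeeeSZ   [S ::= e S]
mmeeeSZ ⇒ mmeeeSZZ   [S ::= S Z]
mmeeeSZZ ⇒ mmeeemmeZZ   [S ::= m m e]
mmeeemmeZZ ⇒ mmeeemmemmZ   [Z ::= m m]
mmeeemmemmZ ⇒ mmeeemmemmmm   [Z ::= m m]

S ⇒ SZ ⇒ mmeZ ⇒ mmeS ⇒ mmeeS ⇒ mmeeSZ ⇒ mmeeeSZ ⇒ mmeeeSZZ ⇒ mmeeemmeZZ ⇒ mmeeemmemmZ ⇒ mmeeemmemmmm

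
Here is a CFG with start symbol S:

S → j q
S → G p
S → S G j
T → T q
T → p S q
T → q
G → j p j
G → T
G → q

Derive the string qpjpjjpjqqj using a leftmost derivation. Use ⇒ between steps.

S ⇒ SGj ⇒ SGjGj ⇒ GpGjGj ⇒ qpGjGj ⇒ qpjpjjGj ⇒ qpjpjjTj ⇒ qpjpjjpSqj ⇒ qpjpjjpjqqj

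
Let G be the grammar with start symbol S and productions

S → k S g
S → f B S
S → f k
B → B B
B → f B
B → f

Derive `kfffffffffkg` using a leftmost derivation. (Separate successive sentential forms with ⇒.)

S ⇒ kSg ⇒ kfBSg ⇒ kffBSg ⇒ kfffSg ⇒ kffffBSg ⇒ kfffffBSg ⇒ kfffffBBSg ⇒ kfffffBBBSg ⇒ kffffffBBSg ⇒ kfffffffBSg ⇒ kffffffffSg ⇒ kfffffffffkg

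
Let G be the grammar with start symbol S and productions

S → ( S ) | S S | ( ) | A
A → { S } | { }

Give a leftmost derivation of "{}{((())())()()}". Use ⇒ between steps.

S ⇒ SS ⇒ AS ⇒ {}S ⇒ {}A ⇒ {}{S} ⇒ {}{SS} ⇒ {}{SSS} ⇒ {}{(S)SS} ⇒ {}{(SS)SS} ⇒ {}{((S)S)SS} ⇒ {}{((())S)SS} ⇒ {}{((())())SS} ⇒ {}{((())())()S} ⇒ {}{((())())()()}

S ⇒ SS   [S → S S]
SS ⇒ AS   [S → A]
AS ⇒ {}S   [A → { }]
{}S ⇒ {}A   [S → A]
{}A ⇒ {}{S}   [A → { S }]
{}{S} ⇒ {}{SS}   [S → S S]
{}{SS} ⇒ {}{SSS}   [S → S S]
{}{SSS} ⇒ {}{(S)SS}   [S → ( S )]
{}{(S)SS} ⇒ {}{(SS)SS}   [S → S S]
{}{(SS)SS} ⇒ {}{((S)S)SS}   [S → ( S )]
{}{((S)S)SS} ⇒ {}{((())S)SS}   [S → ( )]
{}{((())S)SS} ⇒ {}{((())())SS}   [S → ( )]
{}{((())())SS} ⇒ {}{((())())()S}   [S → ( )]
{}{((())())()S} ⇒ {}{((())())()()}   [S → ( )]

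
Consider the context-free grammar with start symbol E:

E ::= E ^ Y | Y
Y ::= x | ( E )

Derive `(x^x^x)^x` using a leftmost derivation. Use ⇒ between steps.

E ⇒ E^Y   [E ::= E ^ Y]
E^Y ⇒ Y^Y   [E ::= Y]
Y^Y ⇒ (E)^Y   [Y ::= ( E )]
(E)^Y ⇒ (E^Y)^Y   [E ::= E ^ Y]
(E^Y)^Y ⇒ (E^Y^Y)^Y   [E ::= E ^ Y]
(E^Y^Y)^Y ⇒ (Y^Y^Y)^Y   [E ::= Y]
(Y^Y^Y)^Y ⇒ (x^Y^Y)^Y   [Y ::= x]
(x^Y^Y)^Y ⇒ (x^x^Y)^Y   [Y ::= x]
(x^x^Y)^Y ⇒ (x^x^x)^Y   [Y ::= x]
(x^x^x)^Y ⇒ (x^x^x)^x   [Y ::= x]

E ⇒ E^Y ⇒ Y^Y ⇒ (E)^Y ⇒ (E^Y)^Y ⇒ (E^Y^Y)^Y ⇒ (Y^Y^Y)^Y ⇒ (x^Y^Y)^Y ⇒ (x^x^Y)^Y ⇒ (x^x^x)^Y ⇒ (x^x^x)^x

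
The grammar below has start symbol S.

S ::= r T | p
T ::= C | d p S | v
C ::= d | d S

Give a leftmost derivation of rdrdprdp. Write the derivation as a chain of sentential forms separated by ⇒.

S ⇒ rT   [S ::= r T]
rT ⇒ rC   [T ::= C]
rC ⇒ rdS   [C ::= d S]
rdS ⇒ rdrT   [S ::= r T]
rdrT ⇒ rdrdpS   [T ::= d p S]
rdrdpS ⇒ rdrdprT   [S ::= r T]
rdrdprT ⇒ rdrdprC   [T ::= C]
rdrdprC ⇒ rdrdprdS   [C ::= d S]
rdrdprdS ⇒ rdrdprdp   [S ::= p]

S ⇒ rT ⇒ rC ⇒ rdS ⇒ rdrT ⇒ rdrdpS ⇒ rdrdprT ⇒ rdrdprC ⇒ rdrdprdS ⇒ rdrdprdp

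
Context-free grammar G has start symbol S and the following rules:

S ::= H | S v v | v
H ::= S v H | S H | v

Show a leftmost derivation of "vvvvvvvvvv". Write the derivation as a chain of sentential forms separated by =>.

S=>Svv=>Hvv=>SHvv=>SvvHvv=>HvvHvv=>SHvvHvv=>SvvHvvHvv=>vvvHvvHvv=>vvvSHvvHvv=>vvvvHvvHvv=>vvvvvvvHvv=>vvvvvvvvvv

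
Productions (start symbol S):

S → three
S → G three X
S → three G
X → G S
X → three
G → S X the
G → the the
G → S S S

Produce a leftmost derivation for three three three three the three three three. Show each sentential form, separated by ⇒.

S ⇒ G three X ⇒ S S S three X ⇒ three S S three X ⇒ three three G S three X ⇒ three three S X the S three X ⇒ three three three X the S three X ⇒ three three three three the S three X ⇒ three three three three the three three X ⇒ three three three three the three three three

S ⇒ G three X   [S → G three X]
G three X ⇒ S S S three X   [G → S S S]
S S S three X ⇒ three S S three X   [S → three]
three S S three X ⇒ three three G S three X   [S → three G]
three three G S three X ⇒ three three S X the S three X   [G → S X the]
three three S X the S three X ⇒ three three three X the S three X   [S → three]
three three three X the S three X ⇒ three three three three the S three X   [X → three]
three three three three the S three X ⇒ three three three three the three three X   [S → three]
three three three three the three three X ⇒ three three three three the three three three   [X → three]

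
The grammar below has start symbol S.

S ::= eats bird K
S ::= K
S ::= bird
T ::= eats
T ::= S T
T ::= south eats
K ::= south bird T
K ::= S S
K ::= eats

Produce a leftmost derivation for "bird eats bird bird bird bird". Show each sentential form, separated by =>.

S => K => S S => K S => S S S => bird S S => bird eats bird K S => bird eats bird S S S => bird eats bird bird S S => bird eats bird bird bird S => bird eats bird bird bird bird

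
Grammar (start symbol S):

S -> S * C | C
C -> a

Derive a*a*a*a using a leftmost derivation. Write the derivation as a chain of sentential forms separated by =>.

S => S*C   [S -> S * C]
S*C => S*C*C   [S -> S * C]
S*C*C => S*C*C*C   [S -> S * C]
S*C*C*C => C*C*C*C   [S -> C]
C*C*C*C => a*C*C*C   [C -> a]
a*C*C*C => a*a*C*C   [C -> a]
a*a*C*C => a*a*a*C   [C -> a]
a*a*a*C => a*a*a*a   [C -> a]

S => S*C => S*C*C => S*C*C*C => C*C*C*C => a*C*C*C => a*a*C*C => a*a*a*C => a*a*a*a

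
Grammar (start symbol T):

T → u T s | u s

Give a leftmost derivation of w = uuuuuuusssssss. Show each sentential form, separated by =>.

T => uTs   [T → u T s]
uTs => uuTss   [T → u T s]
uuTss => uuuTsss   [T → u T s]
uuuTsss => uuuuTssss   [T → u T s]
uuuuTssss => uuuuuTsssss   [T → u T s]
uuuuuTsssss => uuuuuuTssssss   [T → u T s]
uuuuuuTssssss => uuuuuuusssssss   [T → u s]

T => uTs => uuTss => uuuTsss => uuuuTssss => uuuuuTsssss => uuuuuuTssssss => uuuuuuusssssss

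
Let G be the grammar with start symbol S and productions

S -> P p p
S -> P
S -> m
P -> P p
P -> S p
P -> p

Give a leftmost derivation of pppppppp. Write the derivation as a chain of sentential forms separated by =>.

S=>Ppp=>Pppp=>Spppp=>Ppppp=>Sppppp=>Pppppppp=>pppppppp

S => Ppp   [S -> P p p]
Ppp => Pppp   [P -> P p]
Pppp => Spppp   [P -> S p]
Spppp => Ppppp   [S -> P]
Ppppp => Sppppp   [P -> S p]
Sppppp => Pppppppp   [S -> P p p]
Pppppppp => pppppppp   [P -> p]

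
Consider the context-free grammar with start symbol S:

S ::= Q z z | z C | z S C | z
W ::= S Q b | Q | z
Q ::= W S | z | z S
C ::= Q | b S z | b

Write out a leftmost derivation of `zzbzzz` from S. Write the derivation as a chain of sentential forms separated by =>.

S=>zSC=>zzC=>zzbSz=>zzbzCz=>zzbzQz=>zzbzzz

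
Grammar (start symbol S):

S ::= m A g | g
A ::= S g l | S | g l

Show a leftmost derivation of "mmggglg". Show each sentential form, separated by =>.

S => mAg => mSglg => mmAgglg => mmSgglg => mmggglg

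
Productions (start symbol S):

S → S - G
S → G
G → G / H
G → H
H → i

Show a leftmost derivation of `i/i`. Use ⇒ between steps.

S ⇒ G ⇒ G/H ⇒ H/H ⇒ i/H ⇒ i/i

S ⇒ G   [S → G]
G ⇒ G/H   [G → G / H]
G/H ⇒ H/H   [G → H]
H/H ⇒ i/H   [H → i]
i/H ⇒ i/i   [H → i]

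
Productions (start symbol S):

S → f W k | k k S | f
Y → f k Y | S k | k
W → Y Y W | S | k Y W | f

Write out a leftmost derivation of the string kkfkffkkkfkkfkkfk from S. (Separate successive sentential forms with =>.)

S => kkS => kkfWk => kkfkYWk => kkfkSkWk => kkfkfWkkWk => kkfkfSkkWk => kkfkffkkWk => kkfkffkkkYWk => kkfkffkkkSkWk => kkfkffkkkfkWk => kkfkffkkkfkkYWk => kkfkffkkkfkkfkYWk => kkfkffkkkfkkfkkWk => kkfkffkkkfkkfkkfk

S => kkS   [S → k k S]
kkS => kkfWk   [S → f W k]
kkfWk => kkfkYWk   [W → k Y W]
kkfkYWk => kkfkSkWk   [Y → S k]
kkfkSkWk => kkfkfWkkWk   [S → f W k]
kkfkfWkkWk => kkfkfSkkWk   [W → S]
kkfkfSkkWk => kkfkffkkWk   [S → f]
kkfkffkkWk => kkfkffkkkYWk   [W → k Y W]
kkfkffkkkYWk => kkfkffkkkSkWk   [Y → S k]
kkfkffkkkSkWk => kkfkffkkkfkWk   [S → f]
kkfkffkkkfkWk => kkfkffkkkfkkYWk   [W → k Y W]
kkfkffkkkfkkYWk => kkfkffkkkfkkfkYWk   [Y → f k Y]
kkfkffkkkfkkfkYWk => kkfkffkkkfkkfkkWk   [Y → k]
kkfkffkkkfkkfkkWk => kkfkffkkkfkkfkkfk   [W → f]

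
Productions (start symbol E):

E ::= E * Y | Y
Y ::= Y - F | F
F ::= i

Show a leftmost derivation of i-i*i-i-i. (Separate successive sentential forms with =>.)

E => E*Y   [E ::= E * Y]
E*Y => Y*Y   [E ::= Y]
Y*Y => Y-F*Y   [Y ::= Y - F]
Y-F*Y => F-F*Y   [Y ::= F]
F-F*Y => i-F*Y   [F ::= i]
i-F*Y => i-i*Y   [F ::= i]
i-i*Y => i-i*Y-F   [Y ::= Y - F]
i-i*Y-F => i-i*Y-F-F   [Y ::= Y - F]
i-i*Y-F-F => i-i*F-F-F   [Y ::= F]
i-i*F-F-F => i-i*i-F-F   [F ::= i]
i-i*i-F-F => i-i*i-i-F   [F ::= i]
i-i*i-i-F => i-i*i-i-i   [F ::= i]

E=>E*Y=>Y*Y=>Y-F*Y=>F-F*Y=>i-F*Y=>i-i*Y=>i-i*Y-F=>i-i*Y-F-F=>i-i*F-F-F=>i-i*i-F-F=>i-i*i-i-F=>i-i*i-i-i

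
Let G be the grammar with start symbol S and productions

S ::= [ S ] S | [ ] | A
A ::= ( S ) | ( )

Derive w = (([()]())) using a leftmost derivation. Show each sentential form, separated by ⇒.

S⇒A⇒(S)⇒(A)⇒((S))⇒(([S]S))⇒(([A]S))⇒(([()]S))⇒(([()]A))⇒(([()]()))

S ⇒ A   [S ::= A]
A ⇒ (S)   [A ::= ( S )]
(S) ⇒ (A)   [S ::= A]
(A) ⇒ ((S))   [A ::= ( S )]
((S)) ⇒ (([S]S))   [S ::= [ S ] S]
(([S]S)) ⇒ (([A]S))   [S ::= A]
(([A]S)) ⇒ (([()]S))   [A ::= ( )]
(([()]S)) ⇒ (([()]A))   [S ::= A]
(([()]A)) ⇒ (([()]()))   [A ::= ( )]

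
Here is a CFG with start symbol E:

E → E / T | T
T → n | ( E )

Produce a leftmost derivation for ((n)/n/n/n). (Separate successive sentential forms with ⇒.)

E ⇒ T   [E → T]
T ⇒ (E)   [T → ( E )]
(E) ⇒ (E/T)   [E → E / T]
(E/T) ⇒ (E/T/T)   [E → E / T]
(E/T/T) ⇒ (E/T/T/T)   [E → E / T]
(E/T/T/T) ⇒ (T/T/T/T)   [E → T]
(T/T/T/T) ⇒ ((E)/T/T/T)   [T → ( E )]
((E)/T/T/T) ⇒ ((T)/T/T/T)   [E → T]
((T)/T/T/T) ⇒ ((n)/T/T/T)   [T → n]
((n)/T/T/T) ⇒ ((n)/n/T/T)   [T → n]
((n)/n/T/T) ⇒ ((n)/n/n/T)   [T → n]
((n)/n/n/T) ⇒ ((n)/n/n/n)   [T → n]

E⇒T⇒(E)⇒(E/T)⇒(E/T/T)⇒(E/T/T/T)⇒(T/T/T/T)⇒((E)/T/T/T)⇒((T)/T/T/T)⇒((n)/T/T/T)⇒((n)/n/T/T)⇒((n)/n/n/T)⇒((n)/n/n/n)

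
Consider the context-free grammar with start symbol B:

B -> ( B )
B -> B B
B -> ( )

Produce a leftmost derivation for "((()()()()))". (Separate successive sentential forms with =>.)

B => (B)   [B -> ( B )]
(B) => ((B))   [B -> ( B )]
((B)) => ((BB))   [B -> B B]
((BB)) => ((BBB))   [B -> B B]
((BBB)) => ((BBBB))   [B -> B B]
((BBBB)) => ((()BBB))   [B -> ( )]
((()BBB)) => ((()()BB))   [B -> ( )]
((()()BB)) => ((()()()B))   [B -> ( )]
((()()()B)) => ((()()()()))   [B -> ( )]

B=>(B)=>((B))=>((BB))=>((BBB))=>((BBBB))=>((()BBB))=>((()()BB))=>((()()()B))=>((()()()()))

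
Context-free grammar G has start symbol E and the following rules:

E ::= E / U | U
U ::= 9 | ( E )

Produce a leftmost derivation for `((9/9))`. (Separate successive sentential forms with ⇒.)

E ⇒ U   [E ::= U]
U ⇒ (E)   [U ::= ( E )]
(E) ⇒ (U)   [E ::= U]
(U) ⇒ ((E))   [U ::= ( E )]
((E)) ⇒ ((E/U))   [E ::= E / U]
((E/U)) ⇒ ((U/U))   [E ::= U]
((U/U)) ⇒ ((9/U))   [U ::= 9]
((9/U)) ⇒ ((9/9))   [U ::= 9]

E⇒U⇒(E)⇒(U)⇒((E))⇒((E/U))⇒((U/U))⇒((9/U))⇒((9/9))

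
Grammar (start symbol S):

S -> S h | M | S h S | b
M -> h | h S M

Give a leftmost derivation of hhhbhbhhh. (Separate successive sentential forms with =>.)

S=>M=>hSM=>hMM=>hhSMM=>hhMMM=>hhhSMMM=>hhhShSMMM=>hhhbhSMMM=>hhhbhbMMM=>hhhbhbhMM=>hhhbhbhhM=>hhhbhbhhh

S => M   [S -> M]
M => hSM   [M -> h S M]
hSM => hMM   [S -> M]
hMM => hhSMM   [M -> h S M]
hhSMM => hhMMM   [S -> M]
hhMMM => hhhSMMM   [M -> h S M]
hhhSMMM => hhhShSMMM   [S -> S h S]
hhhShSMMM => hhhbhSMMM   [S -> b]
hhhbhSMMM => hhhbhbMMM   [S -> b]
hhhbhbMMM => hhhbhbhMM   [M -> h]
hhhbhbhMM => hhhbhbhhM   [M -> h]
hhhbhbhhM => hhhbhbhhh   [M -> h]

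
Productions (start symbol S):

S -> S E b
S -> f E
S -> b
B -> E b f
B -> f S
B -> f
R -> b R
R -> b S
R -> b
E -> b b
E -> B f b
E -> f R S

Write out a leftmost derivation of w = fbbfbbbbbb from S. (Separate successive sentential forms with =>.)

S => SEb => fEEb => fbbEb => fbbfRSb => fbbfbRSb => fbbfbbRSb => fbbfbbbRSb => fbbfbbbbSb => fbbfbbbbbb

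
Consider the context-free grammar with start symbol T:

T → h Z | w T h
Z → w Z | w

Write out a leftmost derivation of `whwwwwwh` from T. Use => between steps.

T => wTh => whZh => whwZh => whwwZh => whwwwZh => whwwwwZh => whwwwwwh

T => wTh   [T → w T h]
wTh => whZh   [T → h Z]
whZh => whwZh   [Z → w Z]
whwZh => whwwZh   [Z → w Z]
whwwZh => whwwwZh   [Z → w Z]
whwwwZh => whwwwwZh   [Z → w Z]
whwwwwZh => whwwwwwh   [Z → w]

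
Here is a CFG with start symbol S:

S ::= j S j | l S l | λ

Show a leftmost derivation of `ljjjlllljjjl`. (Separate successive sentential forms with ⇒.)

S ⇒ lSl   [S ::= l S l]
lSl ⇒ ljSjl   [S ::= j S j]
ljSjl ⇒ ljjSjjl   [S ::= j S j]
ljjSjjl ⇒ ljjjSjjjl   [S ::= j S j]
ljjjSjjjl ⇒ ljjjlSljjjl   [S ::= l S l]
ljjjlSljjjl ⇒ ljjjllSlljjjl   [S ::= l S l]
ljjjllSlljjjl ⇒ ljjjlllljjjl   [S ::= λ]

S ⇒ lSl ⇒ ljSjl ⇒ ljjSjjl ⇒ ljjjSjjjl ⇒ ljjjlSljjjl ⇒ ljjjllSlljjjl ⇒ ljjjlllljjjl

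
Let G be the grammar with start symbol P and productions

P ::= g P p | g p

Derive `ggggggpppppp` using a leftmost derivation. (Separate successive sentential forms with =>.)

P => gPp => ggPpp => gggPppp => ggggPpppp => gggggPppppp => ggggggpppppp

P => gPp   [P ::= g P p]
gPp => ggPpp   [P ::= g P p]
ggPpp => gggPppp   [P ::= g P p]
gggPppp => ggggPpppp   [P ::= g P p]
ggggPpppp => gggggPppppp   [P ::= g P p]
gggggPppppp => ggggggpppppp   [P ::= g p]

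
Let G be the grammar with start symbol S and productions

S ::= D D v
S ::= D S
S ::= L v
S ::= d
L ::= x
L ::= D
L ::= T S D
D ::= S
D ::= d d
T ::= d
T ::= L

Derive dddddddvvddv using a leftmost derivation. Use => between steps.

S => DDv   [S ::= D D v]
DDv => SDv   [D ::= S]
SDv => DDvDv   [S ::= D D v]
DDvDv => ddDvDv   [D ::= d d]
ddDvDv => ddSvDv   [D ::= S]
ddSvDv => ddDDvvDv   [S ::= D D v]
ddDDvvDv => ddSDvvDv   [D ::= S]
ddSDvvDv => ddDSDvvDv   [S ::= D S]
ddDSDvvDv => ddddSDvvDv   [D ::= d d]
ddddSDvvDv => dddddDvvDv   [S ::= d]
dddddDvvDv => dddddddvvDv   [D ::= d d]
dddddddvvDv => dddddddvvddv   [D ::= d d]

S => DDv => SDv => DDvDv => ddDvDv => ddSvDv => ddDDvvDv => ddSDvvDv => ddDSDvvDv => ddddSDvvDv => dddddDvvDv => dddddddvvDv => dddddddvvddv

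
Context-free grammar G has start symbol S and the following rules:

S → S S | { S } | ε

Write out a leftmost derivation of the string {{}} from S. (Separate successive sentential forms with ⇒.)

S ⇒ {S}   [S → { S }]
{S} ⇒ {SS}   [S → S S]
{SS} ⇒ {{S}S}   [S → { S }]
{{S}S} ⇒ {{}S}   [S → ε]
{{}S} ⇒ {{}}   [S → ε]

S⇒{S}⇒{SS}⇒{{S}S}⇒{{}S}⇒{{}}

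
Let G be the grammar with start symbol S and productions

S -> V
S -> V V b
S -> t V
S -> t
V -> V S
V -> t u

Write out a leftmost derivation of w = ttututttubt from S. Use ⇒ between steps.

S⇒tV⇒tVS⇒tVSS⇒ttuSS⇒ttuVVbS⇒ttuVSVbS⇒ttuVSSVbS⇒ttutuSSVbS⇒ttututSVbS⇒ttututtVbS⇒ttututttubS⇒ttututttubt

S ⇒ tV   [S -> t V]
tV ⇒ tVS   [V -> V S]
tVS ⇒ tVSS   [V -> V S]
tVSS ⇒ ttuSS   [V -> t u]
ttuSS ⇒ ttuVVbS   [S -> V V b]
ttuVVbS ⇒ ttuVSVbS   [V -> V S]
ttuVSVbS ⇒ ttuVSSVbS   [V -> V S]
ttuVSSVbS ⇒ ttutuSSVbS   [V -> t u]
ttutuSSVbS ⇒ ttututSVbS   [S -> t]
ttututSVbS ⇒ ttututtVbS   [S -> t]
ttututtVbS ⇒ ttututttubS   [V -> t u]
ttututttubS ⇒ ttututttubt   [S -> t]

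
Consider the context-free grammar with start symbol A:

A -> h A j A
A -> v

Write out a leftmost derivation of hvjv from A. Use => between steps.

A => hAjA   [A -> h A j A]
hAjA => hvjA   [A -> v]
hvjA => hvjv   [A -> v]

A=>hAjA=>hvjA=>hvjv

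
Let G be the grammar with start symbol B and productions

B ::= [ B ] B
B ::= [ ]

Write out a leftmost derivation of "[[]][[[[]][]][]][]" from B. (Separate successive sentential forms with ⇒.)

B ⇒ [B]B   [B ::= [ B ] B]
[B]B ⇒ [[]]B   [B ::= [ ]]
[[]]B ⇒ [[]][B]B   [B ::= [ B ] B]
[[]][B]B ⇒ [[]][[B]B]B   [B ::= [ B ] B]
[[]][[B]B]B ⇒ [[]][[[B]B]B]B   [B ::= [ B ] B]
[[]][[[B]B]B]B ⇒ [[]][[[[]]B]B]B   [B ::= [ ]]
[[]][[[[]]B]B]B ⇒ [[]][[[[]][]]B]B   [B ::= [ ]]
[[]][[[[]][]]B]B ⇒ [[]][[[[]][]][]]B   [B ::= [ ]]
[[]][[[[]][]][]]B ⇒ [[]][[[[]][]][]][]   [B ::= [ ]]

B ⇒ [B]B ⇒ [[]]B ⇒ [[]][B]B ⇒ [[]][[B]B]B ⇒ [[]][[[B]B]B]B ⇒ [[]][[[[]]B]B]B ⇒ [[]][[[[]][]]B]B ⇒ [[]][[[[]][]][]]B ⇒ [[]][[[[]][]][]][]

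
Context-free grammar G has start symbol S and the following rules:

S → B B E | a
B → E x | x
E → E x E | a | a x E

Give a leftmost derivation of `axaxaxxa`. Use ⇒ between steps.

S⇒BBE⇒ExBE⇒ExExBE⇒ExExExBE⇒axExExBE⇒axaxExBE⇒axaxaxBE⇒axaxaxxE⇒axaxaxxa

S ⇒ BBE   [S → B B E]
BBE ⇒ ExBE   [B → E x]
ExBE ⇒ ExExBE   [E → E x E]
ExExBE ⇒ ExExExBE   [E → E x E]
ExExExBE ⇒ axExExBE   [E → a]
axExExBE ⇒ axaxExBE   [E → a]
axaxExBE ⇒ axaxaxBE   [E → a]
axaxaxBE ⇒ axaxaxxE   [B → x]
axaxaxxE ⇒ axaxaxxa   [E → a]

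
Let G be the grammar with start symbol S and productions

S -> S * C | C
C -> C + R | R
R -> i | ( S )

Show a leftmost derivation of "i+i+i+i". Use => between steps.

S=>C=>C+R=>C+R+R=>C+R+R+R=>R+R+R+R=>i+R+R+R=>i+i+R+R=>i+i+i+R=>i+i+i+i

S => C   [S -> C]
C => C+R   [C -> C + R]
C+R => C+R+R   [C -> C + R]
C+R+R => C+R+R+R   [C -> C + R]
C+R+R+R => R+R+R+R   [C -> R]
R+R+R+R => i+R+R+R   [R -> i]
i+R+R+R => i+i+R+R   [R -> i]
i+i+R+R => i+i+i+R   [R -> i]
i+i+i+R => i+i+i+i   [R -> i]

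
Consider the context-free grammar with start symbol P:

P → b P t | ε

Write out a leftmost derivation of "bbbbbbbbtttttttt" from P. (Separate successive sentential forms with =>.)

P => bPt   [P → b P t]
bPt => bbPtt   [P → b P t]
bbPtt => bbbPttt   [P → b P t]
bbbPttt => bbbbPtttt   [P → b P t]
bbbbPtttt => bbbbbPttttt   [P → b P t]
bbbbbPttttt => bbbbbbPtttttt   [P → b P t]
bbbbbbPtttttt => bbbbbbbPttttttt   [P → b P t]
bbbbbbbPttttttt => bbbbbbbbPtttttttt   [P → b P t]
bbbbbbbbPtttttttt => bbbbbbbbtttttttt   [P → ε]

P => bPt => bbPtt => bbbPttt => bbbbPtttt => bbbbbPttttt => bbbbbbPtttttt => bbbbbbbPttttttt => bbbbbbbbPtttttttt => bbbbbbbbtttttttt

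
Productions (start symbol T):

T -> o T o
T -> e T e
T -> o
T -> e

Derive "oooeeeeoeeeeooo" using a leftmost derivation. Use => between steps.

T=>oTo=>ooToo=>oooTooo=>oooeTeooo=>oooeeTeeooo=>oooeeeTeeeooo=>oooeeeeTeeeeooo=>oooeeeeoeeeeooo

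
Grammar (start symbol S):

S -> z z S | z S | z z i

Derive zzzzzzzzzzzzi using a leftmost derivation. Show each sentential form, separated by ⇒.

S ⇒ zzS ⇒ zzzzS ⇒ zzzzzS ⇒ zzzzzzzS ⇒ zzzzzzzzS ⇒ zzzzzzzzzzS ⇒ zzzzzzzzzzzzi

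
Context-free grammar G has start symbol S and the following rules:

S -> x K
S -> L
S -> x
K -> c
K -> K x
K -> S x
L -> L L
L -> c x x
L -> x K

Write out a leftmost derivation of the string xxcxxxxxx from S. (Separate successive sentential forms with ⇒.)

S ⇒ xK   [S -> x K]
xK ⇒ xSx   [K -> S x]
xSx ⇒ xxKx   [S -> x K]
xxKx ⇒ xxKxx   [K -> K x]
xxKxx ⇒ xxKxxx   [K -> K x]
xxKxxx ⇒ xxSxxxx   [K -> S x]
xxSxxxx ⇒ xxLxxxx   [S -> L]
xxLxxxx ⇒ xxcxxxxxx   [L -> c x x]

S ⇒ xK ⇒ xSx ⇒ xxKx ⇒ xxKxx ⇒ xxKxxx ⇒ xxSxxxx ⇒ xxLxxxx ⇒ xxcxxxxxx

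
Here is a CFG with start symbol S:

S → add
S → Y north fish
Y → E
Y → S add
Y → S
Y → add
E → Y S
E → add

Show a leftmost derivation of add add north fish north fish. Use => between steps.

S => Y north fish => E north fish => Y S north fish => S S north fish => add S north fish => add Y north fish north fish => add E north fish north fish => add add north fish north fish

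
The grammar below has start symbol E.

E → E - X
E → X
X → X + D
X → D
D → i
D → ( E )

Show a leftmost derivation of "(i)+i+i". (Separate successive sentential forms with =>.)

E => X => X+D => X+D+D => D+D+D => (E)+D+D => (X)+D+D => (D)+D+D => (i)+D+D => (i)+i+D => (i)+i+i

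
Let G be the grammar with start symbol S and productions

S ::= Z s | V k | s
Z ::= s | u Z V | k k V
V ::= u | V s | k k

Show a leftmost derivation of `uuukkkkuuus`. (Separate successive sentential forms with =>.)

S => Zs => uZVs => uuZVVs => uuuZVVVs => uuukkVVVVs => uuukkkkVVVs => uuukkkkuVVs => uuukkkkuuVs => uuukkkkuuus

S => Zs   [S ::= Z s]
Zs => uZVs   [Z ::= u Z V]
uZVs => uuZVVs   [Z ::= u Z V]
uuZVVs => uuuZVVVs   [Z ::= u Z V]
uuuZVVVs => uuukkVVVVs   [Z ::= k k V]
uuukkVVVVs => uuukkkkVVVs   [V ::= k k]
uuukkkkVVVs => uuukkkkuVVs   [V ::= u]
uuukkkkuVVs => uuukkkkuuVs   [V ::= u]
uuukkkkuuVs => uuukkkkuuus   [V ::= u]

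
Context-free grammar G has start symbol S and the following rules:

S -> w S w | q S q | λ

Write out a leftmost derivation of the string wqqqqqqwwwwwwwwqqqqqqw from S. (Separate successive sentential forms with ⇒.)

S ⇒ wSw ⇒ wqSqw ⇒ wqqSqqw ⇒ wqqqSqqqw ⇒ wqqqqSqqqqw ⇒ wqqqqqSqqqqqw ⇒ wqqqqqqSqqqqqqw ⇒ wqqqqqqwSwqqqqqqw ⇒ wqqqqqqwwSwwqqqqqqw ⇒ wqqqqqqwwwSwwwqqqqqqw ⇒ wqqqqqqwwwwSwwwwqqqqqqw ⇒ wqqqqqqwwwwwwwwqqqqqqw

S ⇒ wSw   [S -> w S w]
wSw ⇒ wqSqw   [S -> q S q]
wqSqw ⇒ wqqSqqw   [S -> q S q]
wqqSqqw ⇒ wqqqSqqqw   [S -> q S q]
wqqqSqqqw ⇒ wqqqqSqqqqw   [S -> q S q]
wqqqqSqqqqw ⇒ wqqqqqSqqqqqw   [S -> q S q]
wqqqqqSqqqqqw ⇒ wqqqqqqSqqqqqqw   [S -> q S q]
wqqqqqqSqqqqqqw ⇒ wqqqqqqwSwqqqqqqw   [S -> w S w]
wqqqqqqwSwqqqqqqw ⇒ wqqqqqqwwSwwqqqqqqw   [S -> w S w]
wqqqqqqwwSwwqqqqqqw ⇒ wqqqqqqwwwSwwwqqqqqqw   [S -> w S w]
wqqqqqqwwwSwwwqqqqqqw ⇒ wqqqqqqwwwwSwwwwqqqqqqw   [S -> w S w]
wqqqqqqwwwwSwwwwqqqqqqw ⇒ wqqqqqqwwwwwwwwqqqqqqw   [S -> λ]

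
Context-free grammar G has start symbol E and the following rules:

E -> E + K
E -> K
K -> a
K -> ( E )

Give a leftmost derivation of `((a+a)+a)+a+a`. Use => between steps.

E => E+K   [E -> E + K]
E+K => E+K+K   [E -> E + K]
E+K+K => K+K+K   [E -> K]
K+K+K => (E)+K+K   [K -> ( E )]
(E)+K+K => (E+K)+K+K   [E -> E + K]
(E+K)+K+K => (K+K)+K+K   [E -> K]
(K+K)+K+K => ((E)+K)+K+K   [K -> ( E )]
((E)+K)+K+K => ((E+K)+K)+K+K   [E -> E + K]
((E+K)+K)+K+K => ((K+K)+K)+K+K   [E -> K]
((K+K)+K)+K+K => ((a+K)+K)+K+K   [K -> a]
((a+K)+K)+K+K => ((a+a)+K)+K+K   [K -> a]
((a+a)+K)+K+K => ((a+a)+a)+K+K   [K -> a]
((a+a)+a)+K+K => ((a+a)+a)+a+K   [K -> a]
((a+a)+a)+a+K => ((a+a)+a)+a+a   [K -> a]

E => E+K => E+K+K => K+K+K => (E)+K+K => (E+K)+K+K => (K+K)+K+K => ((E)+K)+K+K => ((E+K)+K)+K+K => ((K+K)+K)+K+K => ((a+K)+K)+K+K => ((a+a)+K)+K+K => ((a+a)+a)+K+K => ((a+a)+a)+a+K => ((a+a)+a)+a+a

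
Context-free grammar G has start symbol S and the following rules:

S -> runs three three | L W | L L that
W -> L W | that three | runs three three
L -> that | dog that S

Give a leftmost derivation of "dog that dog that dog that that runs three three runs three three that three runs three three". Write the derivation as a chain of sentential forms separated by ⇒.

S ⇒ L W ⇒ dog that S W ⇒ dog that L W W ⇒ dog that dog that S W W ⇒ dog that dog that L W W W ⇒ dog that dog that dog that S W W W ⇒ dog that dog that dog that L W W W W ⇒ dog that dog that dog that that W W W W ⇒ dog that dog that dog that that runs three three W W W ⇒ dog that dog that dog that that runs three three runs three three W W ⇒ dog that dog that dog that that runs three three runs three three that three W ⇒ dog that dog that dog that that runs three three runs three three that three runs three three

S ⇒ L W   [S -> L W]
L W ⇒ dog that S W   [L -> dog that S]
dog that S W ⇒ dog that L W W   [S -> L W]
dog that L W W ⇒ dog that dog that S W W   [L -> dog that S]
dog that dog that S W W ⇒ dog that dog that L W W W   [S -> L W]
dog that dog that L W W W ⇒ dog that dog that dog that S W W W   [L -> dog that S]
dog that dog that dog that S W W W ⇒ dog that dog that dog that L W W W W   [S -> L W]
dog that dog that dog that L W W W W ⇒ dog that dog that dog that that W W W W   [L -> that]
dog that dog that dog that that W W W W ⇒ dog that dog that dog that that runs three three W W W   [W -> runs three three]
dog that dog that dog that that runs three three W W W ⇒ dog that dog that dog that that runs three three runs three three W W   [W -> runs three three]
dog that dog that dog that that runs three three runs three three W W ⇒ dog that dog that dog that that runs three three runs three three that three W   [W -> that three]
dog that dog that dog that that runs three three runs three three that three W ⇒ dog that dog that dog that that runs three three runs three three that three runs three three   [W -> runs three three]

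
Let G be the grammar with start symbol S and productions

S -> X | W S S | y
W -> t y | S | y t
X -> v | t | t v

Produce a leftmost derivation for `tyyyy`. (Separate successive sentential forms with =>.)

S => WSS   [S -> W S S]
WSS => SSS   [W -> S]
SSS => WSSSS   [S -> W S S]
WSSSS => SSSSS   [W -> S]
SSSSS => XSSSS   [S -> X]
XSSSS => tSSSS   [X -> t]
tSSSS => tySSS   [S -> y]
tySSS => tyySS   [S -> y]
tyySS => tyyyS   [S -> y]
tyyyS => tyyyy   [S -> y]

S => WSS => SSS => WSSSS => SSSSS => XSSSS => tSSSS => tySSS => tyySS => tyyyS => tyyyy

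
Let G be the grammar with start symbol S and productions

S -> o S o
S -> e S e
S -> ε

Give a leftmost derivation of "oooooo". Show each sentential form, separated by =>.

S => oSo => ooSoo => oooSooo => oooooo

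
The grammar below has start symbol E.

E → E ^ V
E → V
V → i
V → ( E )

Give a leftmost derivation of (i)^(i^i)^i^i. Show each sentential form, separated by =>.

E => E^V => E^V^V => E^V^V^V => V^V^V^V => (E)^V^V^V => (V)^V^V^V => (i)^V^V^V => (i)^(E)^V^V => (i)^(E^V)^V^V => (i)^(V^V)^V^V => (i)^(i^V)^V^V => (i)^(i^i)^V^V => (i)^(i^i)^i^V => (i)^(i^i)^i^i

E => E^V   [E → E ^ V]
E^V => E^V^V   [E → E ^ V]
E^V^V => E^V^V^V   [E → E ^ V]
E^V^V^V => V^V^V^V   [E → V]
V^V^V^V => (E)^V^V^V   [V → ( E )]
(E)^V^V^V => (V)^V^V^V   [E → V]
(V)^V^V^V => (i)^V^V^V   [V → i]
(i)^V^V^V => (i)^(E)^V^V   [V → ( E )]
(i)^(E)^V^V => (i)^(E^V)^V^V   [E → E ^ V]
(i)^(E^V)^V^V => (i)^(V^V)^V^V   [E → V]
(i)^(V^V)^V^V => (i)^(i^V)^V^V   [V → i]
(i)^(i^V)^V^V => (i)^(i^i)^V^V   [V → i]
(i)^(i^i)^V^V => (i)^(i^i)^i^V   [V → i]
(i)^(i^i)^i^V => (i)^(i^i)^i^i   [V → i]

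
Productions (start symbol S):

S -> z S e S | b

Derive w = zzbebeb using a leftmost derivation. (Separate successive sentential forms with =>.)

S=>zSeS=>zzSeSeS=>zzbeSeS=>zzbebeS=>zzbebeb

S => zSeS   [S -> z S e S]
zSeS => zzSeSeS   [S -> z S e S]
zzSeSeS => zzbeSeS   [S -> b]
zzbeSeS => zzbebeS   [S -> b]
zzbebeS => zzbebeb   [S -> b]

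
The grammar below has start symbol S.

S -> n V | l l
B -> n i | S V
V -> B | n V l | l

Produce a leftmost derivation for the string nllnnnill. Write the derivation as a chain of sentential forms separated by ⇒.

S⇒nV⇒nB⇒nSV⇒nllV⇒nllnVl⇒nllnnVll⇒nllnnBll⇒nllnnnill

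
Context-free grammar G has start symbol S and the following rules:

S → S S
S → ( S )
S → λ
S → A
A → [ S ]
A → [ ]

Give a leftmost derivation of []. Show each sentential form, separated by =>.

S => A => [S] => []

S => A   [S → A]
A => [S]   [A → [ S ]]
[S] => []   [S → λ]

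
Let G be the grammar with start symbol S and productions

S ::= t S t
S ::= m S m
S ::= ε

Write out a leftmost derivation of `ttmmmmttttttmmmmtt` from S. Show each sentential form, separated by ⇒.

S ⇒ tSt ⇒ ttStt ⇒ ttmSmtt ⇒ ttmmSmmtt ⇒ ttmmmSmmmtt ⇒ ttmmmmSmmmmtt ⇒ ttmmmmtStmmmmtt ⇒ ttmmmmttSttmmmmtt ⇒ ttmmmmtttStttmmmmtt ⇒ ttmmmmttttttmmmmtt

S ⇒ tSt   [S ::= t S t]
tSt ⇒ ttStt   [S ::= t S t]
ttStt ⇒ ttmSmtt   [S ::= m S m]
ttmSmtt ⇒ ttmmSmmtt   [S ::= m S m]
ttmmSmmtt ⇒ ttmmmSmmmtt   [S ::= m S m]
ttmmmSmmmtt ⇒ ttmmmmSmmmmtt   [S ::= m S m]
ttmmmmSmmmmtt ⇒ ttmmmmtStmmmmtt   [S ::= t S t]
ttmmmmtStmmmmtt ⇒ ttmmmmttSttmmmmtt   [S ::= t S t]
ttmmmmttSttmmmmtt ⇒ ttmmmmtttStttmmmmtt   [S ::= t S t]
ttmmmmtttStttmmmmtt ⇒ ttmmmmttttttmmmmtt   [S ::= ε]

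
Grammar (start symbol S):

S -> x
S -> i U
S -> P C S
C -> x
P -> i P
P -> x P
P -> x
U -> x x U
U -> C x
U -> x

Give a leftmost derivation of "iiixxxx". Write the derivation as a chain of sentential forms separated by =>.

S => PCS   [S -> P C S]
PCS => iPCS   [P -> i P]
iPCS => iiPCS   [P -> i P]
iiPCS => iiiPCS   [P -> i P]
iiiPCS => iiixPCS   [P -> x P]
iiixPCS => iiixxCS   [P -> x]
iiixxCS => iiixxxS   [C -> x]
iiixxxS => iiixxxx   [S -> x]

S => PCS => iPCS => iiPCS => iiiPCS => iiixPCS => iiixxCS => iiixxxS => iiixxxx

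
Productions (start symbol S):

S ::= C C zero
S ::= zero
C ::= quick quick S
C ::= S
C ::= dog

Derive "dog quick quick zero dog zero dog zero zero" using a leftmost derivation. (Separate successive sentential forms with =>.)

S => C C zero => dog C zero => dog S zero => dog C C zero zero => dog S C zero zero => dog C C zero C zero zero => dog quick quick S C zero C zero zero => dog quick quick zero C zero C zero zero => dog quick quick zero dog zero C zero zero => dog quick quick zero dog zero dog zero zero

S => C C zero   [S ::= C C zero]
C C zero => dog C zero   [C ::= dog]
dog C zero => dog S zero   [C ::= S]
dog S zero => dog C C zero zero   [S ::= C C zero]
dog C C zero zero => dog S C zero zero   [C ::= S]
dog S C zero zero => dog C C zero C zero zero   [S ::= C C zero]
dog C C zero C zero zero => dog quick quick S C zero C zero zero   [C ::= quick quick S]
dog quick quick S C zero C zero zero => dog quick quick zero C zero C zero zero   [S ::= zero]
dog quick quick zero C zero C zero zero => dog quick quick zero dog zero C zero zero   [C ::= dog]
dog quick quick zero dog zero C zero zero => dog quick quick zero dog zero dog zero zero   [C ::= dog]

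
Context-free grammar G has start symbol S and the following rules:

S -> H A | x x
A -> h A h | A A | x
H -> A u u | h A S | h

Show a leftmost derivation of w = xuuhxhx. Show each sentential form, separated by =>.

S => HA => AuuA => xuuA => xuuAA => xuuhAhA => xuuhxhA => xuuhxhx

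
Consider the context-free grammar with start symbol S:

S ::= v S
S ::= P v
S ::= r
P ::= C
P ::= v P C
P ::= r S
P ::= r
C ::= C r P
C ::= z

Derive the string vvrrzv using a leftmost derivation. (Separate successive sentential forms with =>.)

S => vS   [S ::= v S]
vS => vPv   [S ::= P v]
vPv => vvPCv   [P ::= v P C]
vvPCv => vvrSCv   [P ::= r S]
vvrSCv => vvrrCv   [S ::= r]
vvrrCv => vvrrzv   [C ::= z]

S=>vS=>vPv=>vvPCv=>vvrSCv=>vvrrCv=>vvrrzv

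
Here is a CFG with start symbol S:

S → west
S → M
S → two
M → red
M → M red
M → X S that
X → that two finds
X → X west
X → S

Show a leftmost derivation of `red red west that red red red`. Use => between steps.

S => M => M red => M red red => M red red red => X S that red red red => S S that red red red => M S that red red red => M red S that red red red => red red S that red red red => red red west that red red red

S => M   [S → M]
M => M red   [M → M red]
M red => M red red   [M → M red]
M red red => M red red red   [M → M red]
M red red red => X S that red red red   [M → X S that]
X S that red red red => S S that red red red   [X → S]
S S that red red red => M S that red red red   [S → M]
M S that red red red => M red S that red red red   [M → M red]
M red S that red red red => red red S that red red red   [M → red]
red red S that red red red => red red west that red red red   [S → west]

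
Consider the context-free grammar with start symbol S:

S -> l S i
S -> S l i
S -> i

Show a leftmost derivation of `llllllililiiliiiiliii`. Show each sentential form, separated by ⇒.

S⇒lSi⇒llSii⇒llSliii⇒lllSiliii⇒llllSiiliii⇒lllllSiiiliii⇒lllllSliiiiliii⇒llllllSiliiiiliii⇒llllllSliiliiiiliii⇒llllllSliliiliiiiliii⇒llllllililiiliiiiliii

S ⇒ lSi   [S -> l S i]
lSi ⇒ llSii   [S -> l S i]
llSii ⇒ llSliii   [S -> S l i]
llSliii ⇒ lllSiliii   [S -> l S i]
lllSiliii ⇒ llllSiiliii   [S -> l S i]
llllSiiliii ⇒ lllllSiiiliii   [S -> l S i]
lllllSiiiliii ⇒ lllllSliiiiliii   [S -> S l i]
lllllSliiiiliii ⇒ llllllSiliiiiliii   [S -> l S i]
llllllSiliiiiliii ⇒ llllllSliiliiiiliii   [S -> S l i]
llllllSliiliiiiliii ⇒ llllllSliliiliiiiliii   [S -> S l i]
llllllSliliiliiiiliii ⇒ llllllililiiliiiiliii   [S -> i]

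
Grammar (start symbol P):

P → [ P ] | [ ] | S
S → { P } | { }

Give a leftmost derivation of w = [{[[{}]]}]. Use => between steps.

P => [P]   [P → [ P ]]
[P] => [S]   [P → S]
[S] => [{P}]   [S → { P }]
[{P}] => [{[P]}]   [P → [ P ]]
[{[P]}] => [{[[P]]}]   [P → [ P ]]
[{[[P]]}] => [{[[S]]}]   [P → S]
[{[[S]]}] => [{[[{}]]}]   [S → { }]

P => [P] => [S] => [{P}] => [{[P]}] => [{[[P]]}] => [{[[S]]}] => [{[[{}]]}]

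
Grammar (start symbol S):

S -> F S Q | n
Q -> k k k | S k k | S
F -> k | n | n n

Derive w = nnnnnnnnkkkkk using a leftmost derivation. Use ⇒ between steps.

S ⇒ FSQ ⇒ nSQ ⇒ nFSQQ ⇒ nnnSQQ ⇒ nnnnQQ ⇒ nnnnSkkQ ⇒ nnnnFSQkkQ ⇒ nnnnnnSQkkQ ⇒ nnnnnnnQkkQ ⇒ nnnnnnnSkkQ ⇒ nnnnnnnnkkQ ⇒ nnnnnnnnkkkkk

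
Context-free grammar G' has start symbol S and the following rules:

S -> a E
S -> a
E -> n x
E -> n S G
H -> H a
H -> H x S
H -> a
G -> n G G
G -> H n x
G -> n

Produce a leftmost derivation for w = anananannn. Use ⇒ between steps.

S ⇒ aE   [S -> a E]
aE ⇒ anSG   [E -> n S G]
anSG ⇒ anaEG   [S -> a E]
anaEG ⇒ ananSGG   [E -> n S G]
ananSGG ⇒ ananaEGG   [S -> a E]
ananaEGG ⇒ anananSGGG   [E -> n S G]
anananSGGG ⇒ anananaGGG   [S -> a]
anananaGGG ⇒ ananananGG   [G -> n]
ananananGG ⇒ anananannG   [G -> n]
anananannG ⇒ anananannn   [G -> n]

S ⇒ aE ⇒ anSG ⇒ anaEG ⇒ ananSGG ⇒ ananaEGG ⇒ anananSGGG ⇒ anananaGGG ⇒ ananananGG ⇒ anananannG ⇒ anananannn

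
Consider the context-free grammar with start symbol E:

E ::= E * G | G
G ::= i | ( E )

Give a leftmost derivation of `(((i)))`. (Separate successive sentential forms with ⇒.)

E ⇒ G ⇒ (E) ⇒ (G) ⇒ ((E)) ⇒ ((G)) ⇒ (((E))) ⇒ (((G))) ⇒ (((i)))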